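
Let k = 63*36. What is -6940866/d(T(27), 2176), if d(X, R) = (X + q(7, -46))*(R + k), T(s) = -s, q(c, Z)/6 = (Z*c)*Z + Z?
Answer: -1156811/65600106 ≈ -0.017634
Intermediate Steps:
k = 2268
q(c, Z) = 6*Z + 6*c*Z² (q(c, Z) = 6*((Z*c)*Z + Z) = 6*(c*Z² + Z) = 6*(Z + c*Z²) = 6*Z + 6*c*Z²)
d(X, R) = (2268 + R)*(88596 + X) (d(X, R) = (X + 6*(-46)*(1 - 46*7))*(R + 2268) = (X + 6*(-46)*(1 - 322))*(2268 + R) = (X + 6*(-46)*(-321))*(2268 + R) = (X + 88596)*(2268 + R) = (88596 + X)*(2268 + R) = (2268 + R)*(88596 + X))
-6940866/d(T(27), 2176) = -6940866/(200935728 + 2268*(-1*27) + 88596*2176 + 2176*(-1*27)) = -6940866/(200935728 + 2268*(-27) + 192784896 + 2176*(-27)) = -6940866/(200935728 - 61236 + 192784896 - 58752) = -6940866/393600636 = -6940866*1/393600636 = -1156811/65600106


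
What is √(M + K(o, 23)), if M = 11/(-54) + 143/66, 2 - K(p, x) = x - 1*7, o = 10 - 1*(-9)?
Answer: 5*I*√39/9 ≈ 3.4694*I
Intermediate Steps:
o = 19 (o = 10 + 9 = 19)
K(p, x) = 9 - x (K(p, x) = 2 - (x - 1*7) = 2 - (x - 7) = 2 - (-7 + x) = 2 + (7 - x) = 9 - x)
M = 53/27 (M = 11*(-1/54) + 143*(1/66) = -11/54 + 13/6 = 53/27 ≈ 1.9630)
√(M + K(o, 23)) = √(53/27 + (9 - 1*23)) = √(53/27 + (9 - 23)) = √(53/27 - 14) = √(-325/27) = 5*I*√39/9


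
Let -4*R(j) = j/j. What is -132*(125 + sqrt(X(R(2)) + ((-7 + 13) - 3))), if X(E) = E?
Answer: -16500 - 66*sqrt(11) ≈ -16719.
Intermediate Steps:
R(j) = -1/4 (R(j) = -j/(4*j) = -1/4*1 = -1/4)
-132*(125 + sqrt(X(R(2)) + ((-7 + 13) - 3))) = -132*(125 + sqrt(-1/4 + ((-7 + 13) - 3))) = -132*(125 + sqrt(-1/4 + (6 - 3))) = -132*(125 + sqrt(-1/4 + 3)) = -132*(125 + sqrt(11/4)) = -132*(125 + sqrt(11)/2) = -16500 - 66*sqrt(11)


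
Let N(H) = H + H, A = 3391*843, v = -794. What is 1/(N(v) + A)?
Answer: 1/2857025 ≈ 3.5001e-7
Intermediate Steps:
A = 2858613
N(H) = 2*H
1/(N(v) + A) = 1/(2*(-794) + 2858613) = 1/(-1588 + 2858613) = 1/2857025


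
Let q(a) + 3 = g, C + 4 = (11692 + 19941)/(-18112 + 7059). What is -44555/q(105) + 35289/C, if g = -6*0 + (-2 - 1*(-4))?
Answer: 427032094/10835 ≈ 39412.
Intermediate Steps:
C = -10835/1579 (C = -4 + (11692 + 19941)/(-18112 + 7059) = -4 + 31633/(-11053) = -4 + 31633*(-1/11053) = -4 - 4519/1579 = -10835/1579 ≈ -6.8619)
g = 2 (g = 0 + (-2 + 4) = 0 + 2 = 2)
q(a) = -1 (q(a) = -3 + 2 = -1)
-44555/q(105) + 35289/C = -44555/(-1) + 35289/(-10835/1579) = -44555*(-1) + 35289*(-1579/10835) = 44555 - 55721331/10835 = 427032094/10835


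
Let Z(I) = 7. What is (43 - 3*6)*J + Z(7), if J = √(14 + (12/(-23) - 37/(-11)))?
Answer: 7 + 25*√1078033/253 ≈ 109.60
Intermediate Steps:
J = √1078033/253 (J = √(14 + (12*(-1/23) - 37*(-1/11))) = √(14 + (-12/23 + 37/11)) = √(14 + 719/253) = √(4261/253) = √1078033/253 ≈ 4.1039)
(43 - 3*6)*J + Z(7) = (43 - 3*6)*(√1078033/253) + 7 = (43 - 1*18)*(√1078033/253) + 7 = (43 - 18)*(√1078033/253) + 7 = 25*(√1078033/253) + 7 = 25*√1078033/253 + 7 = 7 + 25*√1078033/253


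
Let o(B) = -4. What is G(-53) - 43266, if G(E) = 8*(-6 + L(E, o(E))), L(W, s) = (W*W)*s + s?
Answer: -133234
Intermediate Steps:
L(W, s) = s + s*W**2 (L(W, s) = W**2*s + s = s*W**2 + s = s + s*W**2)
G(E) = -80 - 32*E**2 (G(E) = 8*(-6 - 4*(1 + E**2)) = 8*(-6 + (-4 - 4*E**2)) = 8*(-10 - 4*E**2) = -80 - 32*E**2)
G(-53) - 43266 = (-80 - 32*(-53)**2) - 43266 = (-80 - 32*2809) - 43266 = (-80 - 89888) - 43266 = -89968 - 43266 = -133234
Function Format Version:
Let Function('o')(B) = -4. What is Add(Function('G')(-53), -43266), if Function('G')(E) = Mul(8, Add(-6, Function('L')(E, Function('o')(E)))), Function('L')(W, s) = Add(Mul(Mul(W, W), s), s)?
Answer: -133234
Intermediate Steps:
Function('L')(W, s) = Add(s, Mul(s, Pow(W, 2))) (Function('L')(W, s) = Add(Mul(Pow(W, 2), s), s) = Add(Mul(s, Pow(W, 2)), s) = Add(s, Mul(s, Pow(W, 2))))
Function('G')(E) = Add(-80, Mul(-32, Pow(E, 2))) (Function('G')(E) = Mul(8, Add(-6, Mul(-4, Add(1, Pow(E, 2))))) = Mul(8, Add(-6, Add(-4, Mul(-4, Pow(E, 2))))) = Mul(8, Add(-10, Mul(-4, Pow(E, 2)))) = Add(-80, Mul(-32, Pow(E, 2))))
Add(Function('G')(-53), -43266) = Add(Add(-80, Mul(-32, Pow(-53, 2))), -43266) = Add(Add(-80, Mul(-32, 2809)), -43266) = Add(Add(-80, -89888), -43266) = Add(-89968, -43266) = -133234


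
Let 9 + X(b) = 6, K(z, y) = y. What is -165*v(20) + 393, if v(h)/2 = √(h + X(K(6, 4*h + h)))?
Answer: 393 - 330*√17 ≈ -967.63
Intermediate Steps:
X(b) = -3 (X(b) = -9 + 6 = -3)
v(h) = 2*√(-3 + h) (v(h) = 2*√(h - 3) = 2*√(-3 + h))
-165*v(20) + 393 = -330*√(-3 + 20) + 393 = -330*√17 + 393 = 393 - 330*√17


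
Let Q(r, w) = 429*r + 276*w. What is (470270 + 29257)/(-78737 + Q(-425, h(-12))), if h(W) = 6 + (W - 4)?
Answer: -499527/263822 ≈ -1.8934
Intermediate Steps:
h(W) = 2 + W (h(W) = 6 + (-4 + W) = 2 + W)
Q(r, w) = 276*w + 429*r
(470270 + 29257)/(-78737 + Q(-425, h(-12))) = (470270 + 29257)/(-78737 + (276*(2 - 12) + 429*(-425))) = 499527/(-78737 + (276*(-10) - 182325)) = 499527/(-78737 + (-2760 - 182325)) = 499527/(-78737 - 185085) = 499527/(-263822) = 499527*(-1/263822) = -499527/263822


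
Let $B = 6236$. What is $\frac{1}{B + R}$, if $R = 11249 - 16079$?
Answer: $\frac{1}{1406} \approx 0.00071124$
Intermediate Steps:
$R = -4830$
$\frac{1}{B + R} = \frac{1}{6236 - 4830} = \frac{1}{1406}$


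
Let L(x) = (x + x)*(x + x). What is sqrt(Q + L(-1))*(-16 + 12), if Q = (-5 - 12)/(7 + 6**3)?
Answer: -20*sqrt(7805)/223 ≈ -7.9234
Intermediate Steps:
L(x) = 4*x**2 (L(x) = (2*x)*(2*x) = 4*x**2)
Q = -17/223 (Q = -17/(7 + 216) = -17/223 ≈ -0.076233)
sqrt(Q + L(-1))*(-16 + 12) = sqrt(-17/223 + 4*(-1)**2)*(-16 + 12) = sqrt(-17/223 + 4*1)*(-4) = sqrt(-17/223 + 4)*(-4) = sqrt(875/223)*(-4) = (5*sqrt(7805)/223)*(-4) = -20*sqrt(7805)/223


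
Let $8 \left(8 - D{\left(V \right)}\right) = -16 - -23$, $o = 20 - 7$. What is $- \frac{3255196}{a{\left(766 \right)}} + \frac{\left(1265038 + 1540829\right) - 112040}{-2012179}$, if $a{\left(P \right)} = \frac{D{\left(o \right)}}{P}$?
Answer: $- \frac{40138627086158891}{114694203} \approx -3.4996 \cdot 10^{8}$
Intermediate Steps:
$o = 13$ ($o = 20 - 7 = 13$)
$D{\left(V \right)} = \frac{57}{8}$ ($D{\left(V \right)} = 8 - \frac{-16 - -23}{8} = 8 - \frac{-16 + 23}{8} = 8 - \frac{7}{8} = \frac{57}{8}$)
$a{\left(P \right)} = \frac{57}{8 P}$
$- \frac{3255196}{a{\left(766 \right)}} + \frac{\left(1265038 + 1540829\right) - 112040}{-2012179} = - \frac{3255196}{\frac{57}{8} \cdot \frac{1}{766}} + \frac{\left(1265038 + 1540829\right) - 112040}{-2012179} = - \frac{3255196}{\frac{57}{8} \cdot \frac{1}{766}} + \left(2805867 - 112040\right) \left(- \frac{1}{2012179}\right) = - \frac{3255196}{\frac{57}{6128}} + 2693827 \left(- \frac{1}{2012179}\right) = \left(-3255196\right) \frac{6128}{57} - \frac{2693827}{2012179} = - \frac{19947841088}{57} - \frac{2693827}{2012179} = - \frac{40138627086158891}{114694203}$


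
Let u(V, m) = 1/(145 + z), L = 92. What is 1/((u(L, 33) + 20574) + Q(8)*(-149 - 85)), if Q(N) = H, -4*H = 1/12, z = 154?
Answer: 2392/49224677 ≈ 4.8594e-5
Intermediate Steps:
H = -1/48 (H = -¼/12 = -¼*1/12 = -1/48 ≈ -0.020833)
Q(N) = -1/48
u(V, m) = 1/299 (u(V, m) = 1/(145 + 154) = 1/299)
1/((u(L, 33) + 20574) + Q(8)*(-149 - 85)) = 1/((1/299 + 20574) - (-149 - 85)/48) = 1/(6151627/299 - 1/48*(-234)) = 1/(6151627/299 + 39/8) = 1/(49224677/2392) = 2392/49224677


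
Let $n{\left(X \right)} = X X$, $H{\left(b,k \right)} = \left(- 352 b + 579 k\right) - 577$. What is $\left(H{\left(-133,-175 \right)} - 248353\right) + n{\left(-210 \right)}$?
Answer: $-259339$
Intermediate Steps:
$H{\left(b,k \right)} = -577 - 352 b + 579 k$
$n{\left(X \right)} = X^{2}$
$\left(H{\left(-133,-175 \right)} - 248353\right) + n{\left(-210 \right)} = \left(\left(-577 - -46816 + 579 \left(-175\right)\right) - 248353\right) + \left(-210\right)^{2} = \left(\left(-577 + 46816 - 101325\right) - 248353\right) + 44100 = \left(-55086 - 248353\right) + 44100 = -303439 + 44100 = -259339$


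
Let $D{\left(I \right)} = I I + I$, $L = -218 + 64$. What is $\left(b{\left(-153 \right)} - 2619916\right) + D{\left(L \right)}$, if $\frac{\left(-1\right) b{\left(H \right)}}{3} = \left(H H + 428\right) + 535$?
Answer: $-2669470$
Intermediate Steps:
$L = -154$
$b{\left(H \right)} = -2889 - 3 H^{2}$ ($b{\left(H \right)} = - 3 \left(\left(H H + 428\right) + 535\right) = - 3 \left(\left(H^{2} + 428\right) + 535\right) = - 3 \left(\left(428 + H^{2}\right) + 535\right) = - 3 \left(963 + H^{2}\right) = -2889 - 3 H^{2}$)
$D{\left(I \right)} = I + I^{2}$ ($D{\left(I \right)} = I^{2} + I = I + I^{2}$)
$\left(b{\left(-153 \right)} - 2619916\right) + D{\left(L \right)} = \left(\left(-2889 - 3 \left(-153\right)^{2}\right) - 2619916\right) - 154 \left(1 - 154\right) = \left(\left(-2889 - 70227\right) - 2619916\right) - -23562 = \left(\left(-2889 - 70227\right) - 2619916\right) + 23562 = \left(-73116 - 2619916\right) + 23562 = -2693032 + 23562 = -2669470$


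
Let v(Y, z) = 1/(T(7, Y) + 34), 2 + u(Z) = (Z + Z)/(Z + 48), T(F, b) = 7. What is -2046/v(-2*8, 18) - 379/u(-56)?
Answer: -1007011/12 ≈ -83918.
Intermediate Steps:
u(Z) = -2 + 2*Z/(48 + Z) (u(Z) = -2 + (Z + Z)/(Z + 48) = -2 + (2*Z)/(48 + Z) = -2 + 2*Z/(48 + Z))
v(Y, z) = 1/41 (v(Y, z) = 1/(7 + 34) = 1/41)
-2046/v(-2*8, 18) - 379/u(-56) = -2046/1/41 - 379/((-96/(48 - 56))) = -2046*41 - 379/((-96/(-8))) = -83886 - 379/((-96*(-⅛))) = -83886 - 379/12 = -1007011/12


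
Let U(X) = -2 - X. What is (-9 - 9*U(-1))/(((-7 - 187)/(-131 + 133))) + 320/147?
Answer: 320/147 ≈ 2.1769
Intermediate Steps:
(-9 - 9*U(-1))/(((-7 - 187)/(-131 + 133))) + 320/147 = (-9 - 9*(-2 - 1*(-1)))/(((-7 - 187)/(-131 + 133))) + 320/147 = (-9 - 9*(-2 + 1))/((-194/2)) + 320*(1/147) = (-9 - 9*(-1))/((-194*½)) + 320/147 = (-9 + 9)/(-97) + 320/147 = 0*(-1/97) + 320/147 = 0 + 320/147 = 320/147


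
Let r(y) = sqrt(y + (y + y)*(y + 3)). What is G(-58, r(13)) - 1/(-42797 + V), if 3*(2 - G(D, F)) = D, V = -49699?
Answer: 1973249/92496 ≈ 21.333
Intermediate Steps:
r(y) = sqrt(y + 2*y*(3 + y)) (r(y) = sqrt(y + (2*y)*(3 + y)) = sqrt(y + 2*y*(3 + y)))
G(D, F) = 2 - D/3
G(-58, r(13)) - 1/(-42797 + V) = (2 - 1/3*(-58)) - 1/(-42797 - 49699) = (2 + 58/3) - 1/(-92496) = 64/3 - 1*(-1/92496) = 64/3 + 1/92496 = 1973249/92496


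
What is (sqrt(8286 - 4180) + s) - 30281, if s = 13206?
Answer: -17075 + sqrt(4106) ≈ -17011.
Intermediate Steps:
(sqrt(8286 - 4180) + s) - 30281 = (sqrt(8286 - 4180) + 13206) - 30281 = (sqrt(4106) + 13206) - 30281 = (13206 + sqrt(4106)) - 30281 = -17075 + sqrt(4106)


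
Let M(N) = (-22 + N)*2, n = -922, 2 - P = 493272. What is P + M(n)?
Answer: -495158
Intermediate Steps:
P = -493270 (P = 2 - 1*493272 = 2 - 493272 = -493270)
M(N) = -44 + 2*N
P + M(n) = -493270 + (-44 + 2*(-922)) = -493270 + (-44 - 1844) = -493270 - 1888 = -495158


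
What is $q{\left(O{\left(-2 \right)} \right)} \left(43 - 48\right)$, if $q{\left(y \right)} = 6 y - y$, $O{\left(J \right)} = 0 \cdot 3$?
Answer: $0$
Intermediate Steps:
$O{\left(J \right)} = 0$
$q{\left(y \right)} = 5 y$
$q{\left(O{\left(-2 \right)} \right)} \left(43 - 48\right) = 5 \cdot 0 \left(43 - 48\right) = 0 \left(-5\right) = 0$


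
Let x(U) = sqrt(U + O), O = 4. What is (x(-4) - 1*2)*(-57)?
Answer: 114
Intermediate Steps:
x(U) = sqrt(4 + U) (x(U) = sqrt(U + 4) = sqrt(4 + U))
(x(-4) - 1*2)*(-57) = (sqrt(4 - 4) - 1*2)*(-57) = (sqrt(0) - 2)*(-57) = (0 - 2)*(-57) = -2*(-57) = 114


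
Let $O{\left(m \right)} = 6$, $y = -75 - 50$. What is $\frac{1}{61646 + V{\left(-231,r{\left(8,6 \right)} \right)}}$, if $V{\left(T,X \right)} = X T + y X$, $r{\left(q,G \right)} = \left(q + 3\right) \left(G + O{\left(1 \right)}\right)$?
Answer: $\frac{1}{14654} \approx 6.8241 \cdot 10^{-5}$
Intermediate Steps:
$y = -125$ ($y = -75 - 50 = -125$)
$r{\left(q,G \right)} = \left(3 + q\right) \left(6 + G\right)$ ($r{\left(q,G \right)} = \left(q + 3\right) \left(G + 6\right) = \left(3 + q\right) \left(6 + G\right)$)
$V{\left(T,X \right)} = - 125 X + T X$ ($V{\left(T,X \right)} = X T - 125 X = T X - 125 X = - 125 X + T X$)
$\frac{1}{61646 + V{\left(-231,r{\left(8,6 \right)} \right)}} = \frac{1}{61646 + \left(18 + 3 \cdot 6 + 6 \cdot 8 + 6 \cdot 8\right) \left(-125 - 231\right)} = \frac{1}{61646 + \left(18 + 18 + 48 + 48\right) \left(-356\right)} = \frac{1}{61646 + 132 \left(-356\right)} = \frac{1}{61646 - 46992} = \frac{1}{14654}$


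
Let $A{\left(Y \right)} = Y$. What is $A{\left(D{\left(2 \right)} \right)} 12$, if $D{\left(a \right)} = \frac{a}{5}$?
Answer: $\frac{24}{5} \approx 4.8$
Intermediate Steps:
$D{\left(a \right)} = \frac{a}{5}$ ($D{\left(a \right)} = a \frac{1}{5} = \frac{a}{5}$)
$A{\left(D{\left(2 \right)} \right)} 12 = \frac{1}{5} \cdot 2 \cdot 12 = \frac{2}{5} \cdot 12 = \frac{24}{5}$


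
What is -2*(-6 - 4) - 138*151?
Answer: -20818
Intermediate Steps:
-2*(-6 - 4) - 138*151 = -2*(-10) - 20838 = 20 - 20838 = -20818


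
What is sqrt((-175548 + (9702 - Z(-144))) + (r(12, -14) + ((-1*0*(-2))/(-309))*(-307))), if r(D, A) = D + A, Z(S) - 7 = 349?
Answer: 2*I*sqrt(41551) ≈ 407.68*I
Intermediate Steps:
Z(S) = 356 (Z(S) = 7 + 349 = 356)
r(D, A) = A + D
sqrt((-175548 + (9702 - Z(-144))) + (r(12, -14) + ((-1*0*(-2))/(-309))*(-307))) = sqrt((-175548 + (9702 - 1*356)) + ((-14 + 12) + ((-1*0*(-2))/(-309))*(-307))) = sqrt((-175548 + (9702 - 356)) + (-2 + ((0*(-2))*(-1/309))*(-307))) = sqrt((-175548 + 9346) + (-2 + (0*(-1/309))*(-307))) = sqrt(-166202 + (-2 + 0*(-307))) = sqrt(-166202 + (-2 + 0)) = sqrt(-166202 - 2) = sqrt(-166204) = 2*I*sqrt(41551)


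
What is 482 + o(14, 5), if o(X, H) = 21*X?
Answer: 776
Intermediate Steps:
482 + o(14, 5) = 482 + 21*14 = 482 + 294 = 776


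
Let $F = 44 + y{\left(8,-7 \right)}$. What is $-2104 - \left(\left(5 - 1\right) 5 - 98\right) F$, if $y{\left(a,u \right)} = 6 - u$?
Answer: $2342$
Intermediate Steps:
$F = 57$ ($F = 44 + \left(6 - -7\right) = 44 + \left(6 + 7\right) = 44 + 13 = 57$)
$-2104 - \left(\left(5 - 1\right) 5 - 98\right) F = -2104 - \left(\left(5 - 1\right) 5 - 98\right) 57 = -2104 - \left(4 \cdot 5 - 98\right) 57 = -2104 - \left(20 - 98\right) 57 = -2104 - \left(-78\right) 57 = -2104 - -4446 = -2104 + 4446 = 2342$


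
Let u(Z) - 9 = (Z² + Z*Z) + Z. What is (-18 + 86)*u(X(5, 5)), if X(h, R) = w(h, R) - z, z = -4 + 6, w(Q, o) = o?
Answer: 2040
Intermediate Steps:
z = 2
X(h, R) = -2 + R (X(h, R) = R - 1*2 = R - 2 = -2 + R)
u(Z) = 9 + Z + 2*Z² (u(Z) = 9 + ((Z² + Z*Z) + Z) = 9 + ((Z² + Z²) + Z) = 9 + (2*Z² + Z) = 9 + (Z + 2*Z²) = 9 + Z + 2*Z²)
(-18 + 86)*u(X(5, 5)) = (-18 + 86)*(9 + (-2 + 5) + 2*(-2 + 5)²) = 68*(9 + 3 + 2*3²) = 68*(9 + 3 + 2*9) = 68*(9 + 3 + 18) = 68*30 = 2040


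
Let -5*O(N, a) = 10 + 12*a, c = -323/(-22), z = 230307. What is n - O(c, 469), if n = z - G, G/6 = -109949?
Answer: 4455643/5 ≈ 8.9113e+5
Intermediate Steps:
G = -659694 (G = 6*(-109949) = -659694)
c = 323/22 (c = -323*(-1/22) = 323/22 ≈ 14.682)
O(N, a) = -2 - 12*a/5 (O(N, a) = -(10 + 12*a)/5 = -2 - 12*a/5)
n = 890001 (n = 230307 - 1*(-659694) = 230307 + 659694 = 890001)
n - O(c, 469) = 890001 - (-2 - 12/5*469) = 890001 - (-2 - 5628/5) = 890001 - 1*(-5638/5) = 890001 + 5638/5 = 4455643/5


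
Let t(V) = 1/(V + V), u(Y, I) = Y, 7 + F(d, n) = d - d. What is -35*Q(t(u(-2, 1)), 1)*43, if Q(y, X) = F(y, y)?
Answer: 10535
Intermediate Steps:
F(d, n) = -7 (F(d, n) = -7 + (d - d) = -7 + 0 = -7)
t(V) = 1/(2*V)
Q(y, X) = -7
-35*Q(t(u(-2, 1)), 1)*43 = -35*(-7)*43 = 245*43 = 10535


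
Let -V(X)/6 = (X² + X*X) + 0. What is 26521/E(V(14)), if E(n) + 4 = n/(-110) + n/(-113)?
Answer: 164828015/237388 ≈ 694.34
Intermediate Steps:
V(X) = -12*X² (V(X) = -6*((X² + X*X) + 0) = -6*((X² + X²) + 0) = -6*(2*X² + 0) = -12*X²)
E(n) = -4 - 223*n/12430 (E(n) = -4 + (n/(-110) + n/(-113)) = -4 + (n*(-1/110) + n*(-1/113)) = -4 + (-n/110 - n/113) = -4 - 223*n/12430)
26521/E(V(14)) = 26521/(-4 - (-1338)*14²/6215) = 26521/(-4 - (-1338)*196/6215) = 26521/(-4 - 223/12430*(-2352)) = 26521/(-4 + 262248/6215) = 26521/(237388/6215) = 26521*(6215/237388) = 164828015/237388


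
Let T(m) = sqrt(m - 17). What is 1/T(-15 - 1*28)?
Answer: -I*sqrt(15)/30 ≈ -0.1291*I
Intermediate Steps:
T(m) = sqrt(-17 + m)
1/T(-15 - 1*28) = 1/(sqrt(-17 + (-15 - 1*28))) = 1/(sqrt(-17 + (-15 - 28))) = 1/(sqrt(-17 - 43)) = 1/(sqrt(-60)) = 1/(2*I*sqrt(15)) = -I*sqrt(15)/30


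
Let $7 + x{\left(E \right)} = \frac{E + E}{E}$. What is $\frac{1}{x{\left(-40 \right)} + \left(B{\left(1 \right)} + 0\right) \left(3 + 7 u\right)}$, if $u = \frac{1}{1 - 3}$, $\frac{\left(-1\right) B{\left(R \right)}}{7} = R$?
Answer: $- \frac{2}{3} \approx -0.66667$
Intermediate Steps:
$B{\left(R \right)} = - 7 R$
$u = - \frac{1}{2}$ ($u = \frac{1}{-2} = - \frac{1}{2} \approx -0.5$)
$x{\left(E \right)} = -5$ ($x{\left(E \right)} = -7 + \frac{E + E}{E} = -7 + \frac{2 E}{E} = -7 + 2 = -5$)
$\frac{1}{x{\left(-40 \right)} + \left(B{\left(1 \right)} + 0\right) \left(3 + 7 u\right)} = \frac{1}{-5 + \left(\left(-7\right) 1 + 0\right) \left(3 + 7 \left(- \frac{1}{2}\right)\right)} = \frac{1}{-5 + \left(-7 + 0\right) \left(3 - \frac{7}{2}\right)} = \frac{1}{-5 - - \frac{7}{2}} = \frac{1}{-5 + \frac{7}{2}} = \frac{1}{- \frac{3}{2}} = - \frac{2}{3}$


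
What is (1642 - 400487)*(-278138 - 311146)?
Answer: 235032976980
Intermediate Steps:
(1642 - 400487)*(-278138 - 311146) = -398845*(-589284) = 235032976980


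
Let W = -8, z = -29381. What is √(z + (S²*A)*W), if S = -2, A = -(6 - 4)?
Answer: I*√29317 ≈ 171.22*I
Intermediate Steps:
A = -2 (A = -1*2 = -2)
√(z + (S²*A)*W) = √(-29381 + ((-2)²*(-2))*(-8)) = √(-29381 + (4*(-2))*(-8)) = √(-29381 - 8*(-8)) = √(-29381 + 64) = √(-29317) = I*√29317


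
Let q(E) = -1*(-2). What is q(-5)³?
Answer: 8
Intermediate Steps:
q(E) = 2
q(-5)³ = 2³ = 8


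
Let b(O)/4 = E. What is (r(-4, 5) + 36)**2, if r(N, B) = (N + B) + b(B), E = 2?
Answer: 2025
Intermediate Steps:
b(O) = 8 (b(O) = 4*2 = 8)
r(N, B) = 8 + B + N (r(N, B) = (N + B) + 8 = (B + N) + 8 = 8 + B + N)
(r(-4, 5) + 36)**2 = ((8 + 5 - 4) + 36)**2 = (9 + 36)**2 = 45**2 = 2025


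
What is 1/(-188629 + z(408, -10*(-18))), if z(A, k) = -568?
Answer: -1/189197 ≈ -5.2855e-6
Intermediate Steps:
1/(-188629 + z(408, -10*(-18))) = 1/(-188629 - 568) = 1/(-189197) = -1/189197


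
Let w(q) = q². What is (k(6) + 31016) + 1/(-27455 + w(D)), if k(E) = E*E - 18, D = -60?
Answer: 740316069/23855 ≈ 31034.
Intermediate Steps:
k(E) = -18 + E² (k(E) = E² - 18 = -18 + E²)
(k(6) + 31016) + 1/(-27455 + w(D)) = ((-18 + 6²) + 31016) + 1/(-27455 + (-60)²) = ((-18 + 36) + 31016) + 1/(-27455 + 3600) = (18 + 31016) + 1/(-23855) = 31034 - 1/23855 = 740316069/23855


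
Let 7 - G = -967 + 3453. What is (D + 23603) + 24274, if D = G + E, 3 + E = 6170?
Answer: 51565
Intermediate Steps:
E = 6167 (E = -3 + 6170 = 6167)
G = -2479 (G = 7 - (-967 + 3453) = 7 - 1*2486 = 7 - 2486 = -2479)
D = 3688 (D = -2479 + 6167 = 3688)
(D + 23603) + 24274 = (3688 + 23603) + 24274 = 27291 + 24274 = 51565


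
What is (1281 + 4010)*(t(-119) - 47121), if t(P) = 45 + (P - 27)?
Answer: -249851602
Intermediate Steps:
t(P) = 18 + P (t(P) = 45 + (-27 + P) = 18 + P)
(1281 + 4010)*(t(-119) - 47121) = (1281 + 4010)*((18 - 119) - 47121) = 5291*(-101 - 47121) = 5291*(-47222) = -249851602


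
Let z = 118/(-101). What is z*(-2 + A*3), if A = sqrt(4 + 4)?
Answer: 236/101 - 708*sqrt(2)/101 ≈ -7.5769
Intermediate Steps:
z = -118/101 (z = 118*(-1/101) = -118/101 ≈ -1.1683)
A = 2*sqrt(2) (A = sqrt(8) = 2*sqrt(2) ≈ 2.8284)
z*(-2 + A*3) = -118*(-2 + (2*sqrt(2))*3)/101 = -118*(-2 + 6*sqrt(2))/101 = 236/101 - 708*sqrt(2)/101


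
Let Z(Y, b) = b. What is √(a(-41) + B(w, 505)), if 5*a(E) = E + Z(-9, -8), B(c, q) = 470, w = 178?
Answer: √11505/5 ≈ 21.452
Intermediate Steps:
a(E) = -8/5 + E/5 (a(E) = (E - 8)/5 = (-8 + E)/5 = -8/5 + E/5)
√(a(-41) + B(w, 505)) = √((-8/5 + (⅕)*(-41)) + 470) = √((-8/5 - 41/5) + 470) = √(-49/5 + 470) = √(2301/5) = √11505/5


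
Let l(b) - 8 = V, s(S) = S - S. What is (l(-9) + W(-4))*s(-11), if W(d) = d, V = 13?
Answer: 0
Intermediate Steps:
s(S) = 0
l(b) = 21 (l(b) = 8 + 13 = 21)
(l(-9) + W(-4))*s(-11) = (21 - 4)*0 = 17*0 = 0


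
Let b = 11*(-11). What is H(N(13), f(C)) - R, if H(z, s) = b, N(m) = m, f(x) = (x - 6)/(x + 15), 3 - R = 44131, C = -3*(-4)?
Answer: 44007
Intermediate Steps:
C = 12
R = -44128 (R = 3 - 1*44131 = 3 - 44131 = -44128)
f(x) = (-6 + x)/(15 + x)
b = -121
H(z, s) = -121
H(N(13), f(C)) - R = -121 - 1*(-44128) = -121 + 44128 = 44007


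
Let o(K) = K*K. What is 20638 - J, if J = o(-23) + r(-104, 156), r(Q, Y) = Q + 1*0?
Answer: 20213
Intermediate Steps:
o(K) = K²
r(Q, Y) = Q (r(Q, Y) = Q + 0 = Q)
J = 425 (J = (-23)² - 104 = 529 - 104 = 425)
20638 - J = 20638 - 1*425 = 20638 - 425 = 20213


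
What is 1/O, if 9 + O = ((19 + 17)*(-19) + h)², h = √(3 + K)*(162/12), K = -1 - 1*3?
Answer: 831404/389424685185 + 3648*I/43269409465 ≈ 2.135e-6 + 8.4309e-8*I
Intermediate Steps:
K = -4 (K = -1 - 3 = -4)
h = 27*I/2 (h = √(3 - 4)*(162/12) = √(-1)*(162*(1/12)) = I*(27/2) = 27*I/2 ≈ 13.5*I)
O = -9 + (-684 + 27*I/2)² (O = -9 + ((19 + 17)*(-19) + 27*I/2)² = -9 + (36*(-19) + 27*I/2)² = -9 + (-684 + 27*I/2)² ≈ 4.6767e+5 - 18468.0*I)
1/O = 1/(1870659/4 - 18468*I) = 16*(1870659/4 + 18468*I)/3504822166665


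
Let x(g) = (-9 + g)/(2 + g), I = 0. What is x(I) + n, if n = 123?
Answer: 237/2 ≈ 118.50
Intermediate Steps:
x(g) = (-9 + g)/(2 + g)
x(I) + n = (-9 + 0)/(2 + 0) + 123 = -9/2 + 123 = 237/2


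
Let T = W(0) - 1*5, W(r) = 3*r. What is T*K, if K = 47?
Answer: -235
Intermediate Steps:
T = -5 (T = 3*0 - 1*5 = 0 - 5 = -5)
T*K = -5*47 = -235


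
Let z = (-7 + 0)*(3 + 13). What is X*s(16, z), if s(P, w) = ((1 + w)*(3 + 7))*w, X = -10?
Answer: -1243200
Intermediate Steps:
z = -112 (z = -7*16 = -112)
s(P, w) = w*(10 + 10*w) (s(P, w) = ((1 + w)*10)*w = (10 + 10*w)*w = w*(10 + 10*w))
X*s(16, z) = -100*(-112)*(1 - 112) = -100*(-112)*(-111) = -10*124320 = -1243200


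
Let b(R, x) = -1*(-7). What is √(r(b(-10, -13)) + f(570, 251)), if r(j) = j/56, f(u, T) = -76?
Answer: I*√1214/4 ≈ 8.7106*I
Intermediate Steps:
b(R, x) = 7
r(j) = j/56 (r(j) = j*(1/56) = j/56)
√(r(b(-10, -13)) + f(570, 251)) = √((1/56)*7 - 76) = √(⅛ - 76) = √(-607/8) = I*√1214/4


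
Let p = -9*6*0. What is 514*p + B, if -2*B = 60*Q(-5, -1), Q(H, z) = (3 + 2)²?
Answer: -750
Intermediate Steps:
p = 0 (p = -54*0 = 0)
Q(H, z) = 25 (Q(H, z) = 5² = 25)
B = -750 (B = -30*25 = -½*1500 = -750)
514*p + B = 514*0 - 750 = 0 - 750 = -750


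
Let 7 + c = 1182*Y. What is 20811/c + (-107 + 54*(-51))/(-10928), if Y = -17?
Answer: -169913647/219663728 ≈ -0.77352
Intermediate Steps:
c = -20101 (c = -7 + 1182*(-17) = -7 - 20094 = -20101)
20811/c + (-107 + 54*(-51))/(-10928) = 20811/(-20101) + (-107 + 54*(-51))/(-10928) = 20811*(-1/20101) + (-107 - 2754)*(-1/10928) = -20811/20101 - 2861*(-1/10928) = -20811/20101 + 2861/10928 = -169913647/219663728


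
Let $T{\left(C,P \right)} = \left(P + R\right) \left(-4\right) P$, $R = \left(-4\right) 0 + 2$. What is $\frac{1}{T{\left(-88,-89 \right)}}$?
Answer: $- \frac{1}{30972} \approx -3.2287 \cdot 10^{-5}$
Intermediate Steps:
$R = 2$ ($R = 0 + 2 = 2$)
$T{\left(C,P \right)} = P \left(-8 - 4 P\right)$ ($T{\left(C,P \right)} = \left(P + 2\right) \left(-4\right) P = \left(2 + P\right) \left(-4\right) P = \left(-8 - 4 P\right) P = P \left(-8 - 4 P\right)$)
$\frac{1}{T{\left(-88,-89 \right)}} = \frac{1}{\left(-4\right) \left(-89\right) \left(2 - 89\right)} = \frac{1}{\left(-4\right) \left(-89\right) \left(-87\right)} = \frac{1}{-30972} = - \frac{1}{30972}$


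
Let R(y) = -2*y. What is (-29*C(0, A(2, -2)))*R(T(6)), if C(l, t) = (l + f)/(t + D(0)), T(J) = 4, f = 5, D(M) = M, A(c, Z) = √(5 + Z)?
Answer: 1160*√3/3 ≈ 669.73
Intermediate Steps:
C(l, t) = (5 + l)/t (C(l, t) = (l + 5)/(t + 0) = (5 + l)/t)
(-29*C(0, A(2, -2)))*R(T(6)) = (-29*(5 + 0)/(√(5 - 2)))*(-2*4) = -29*5/(√3)*(-8) = -29*√3/3*5*(-8) = -145*√3/3*(-8) = 1160*√3/3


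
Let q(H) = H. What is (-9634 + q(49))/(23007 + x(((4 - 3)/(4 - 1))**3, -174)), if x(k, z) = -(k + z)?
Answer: -258795/625886 ≈ -0.41349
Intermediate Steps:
x(k, z) = -k - z
(-9634 + q(49))/(23007 + x(((4 - 3)/(4 - 1))**3, -174)) = (-9634 + 49)/(23007 + (-((4 - 3)/(4 - 1))**3 - 1*(-174))) = -9585/(23007 + (-(1/3)**3 + 174)) = -9585/(23007 + (-1*1/27 + 174)) = -9585/(23007 + (-1/27 + 174)) = -9585/(23007 + 4697/27) = -9585/625886/27 = -9585*27/625886 = -258795/625886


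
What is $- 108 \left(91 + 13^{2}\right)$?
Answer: $-28080$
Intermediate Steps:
$- 108 \left(91 + 13^{2}\right) = - 108 \left(91 + 169\right) = \left(-108\right) 260 = -28080$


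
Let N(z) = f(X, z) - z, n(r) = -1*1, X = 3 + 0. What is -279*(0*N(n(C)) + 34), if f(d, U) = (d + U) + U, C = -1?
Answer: -9486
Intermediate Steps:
X = 3
n(r) = -1
f(d, U) = d + 2*U (f(d, U) = (U + d) + U = d + 2*U)
N(z) = 3 + z (N(z) = (3 + 2*z) - z = 3 + z)
-279*(0*N(n(C)) + 34) = -279*(0*(3 - 1) + 34) = -279*(0*2 + 34) = -279*(0 + 34) = -279*34 = -9486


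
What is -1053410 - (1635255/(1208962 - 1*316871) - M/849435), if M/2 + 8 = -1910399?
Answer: -798250789087237849/757773318585 ≈ -1.0534e+6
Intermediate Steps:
M = -3820814 (M = -16 + 2*(-1910399) = -16 - 3820798 = -3820814)
-1053410 - (1635255/(1208962 - 1*316871) - M/849435) = -1053410 - (1635255/(1208962 - 1*316871) - 1*(-3820814)/849435) = -1053410 - (1635255/(1208962 - 316871) + 3820814*(1/849435)) = -1053410 - (1635255/892091 + 3820814/849435) = -1053410 - 1*4797556612999/757773318585 = -1053410 - 4797556612999/757773318585 = -798250789087237849/757773318585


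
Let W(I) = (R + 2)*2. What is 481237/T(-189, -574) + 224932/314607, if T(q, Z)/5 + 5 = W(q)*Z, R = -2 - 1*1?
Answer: 50895338413/599326335 ≈ 84.921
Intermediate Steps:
R = -3 (R = -2 - 1 = -3)
W(I) = -2 (W(I) = (-3 + 2)*2 = -1*2 = -2)
T(q, Z) = -25 - 10*Z (T(q, Z) = -25 + 5*(-2*Z) = -25 - 10*Z)
481237/T(-189, -574) + 224932/314607 = 481237/(-25 - 10*(-574)) + 224932/314607 = 481237/(-25 + 5740) + 224932*(1/314607) = 481237/5715 + 224932/314607 = 50895338413/599326335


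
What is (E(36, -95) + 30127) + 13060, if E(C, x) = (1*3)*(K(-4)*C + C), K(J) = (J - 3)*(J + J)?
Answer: 49343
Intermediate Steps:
K(J) = 2*J*(-3 + J) (K(J) = (-3 + J)*(2*J) = 2*J*(-3 + J))
E(C, x) = 171*C (E(C, x) = (1*3)*((2*(-4)*(-3 - 4))*C + C) = 3*((2*(-4)*(-7))*C + C) = 3*(56*C + C) = 3*(57*C) = 171*C)
(E(36, -95) + 30127) + 13060 = (171*36 + 30127) + 13060 = (6156 + 30127) + 13060 = 36283 + 13060 = 49343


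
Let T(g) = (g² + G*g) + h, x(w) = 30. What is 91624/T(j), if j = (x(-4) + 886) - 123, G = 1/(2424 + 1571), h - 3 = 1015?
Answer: 183018940/1258159729 ≈ 0.14547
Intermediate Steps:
h = 1018 (h = 3 + 1015 = 1018)
G = 1/3995 ≈ 0.00025031
j = 793 (j = (30 + 886) - 123 = 916 - 123 = 793)
T(g) = 1018 + g² + g/3995 (T(g) = (g² + g/3995) + 1018 = 1018 + g² + g/3995)
91624/T(j) = 91624/(1018 + 793² + (1/3995)*793) = 91624/(1018 + 628849 + 793/3995) = 91624/(2516319458/3995) = 91624*(3995/2516319458) = 183018940/1258159729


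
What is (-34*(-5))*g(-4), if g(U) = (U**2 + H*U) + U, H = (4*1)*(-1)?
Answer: 4760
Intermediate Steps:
H = -4 (H = 4*(-1) = -4)
g(U) = U**2 - 3*U (g(U) = (U**2 - 4*U) + U = U**2 - 3*U)
(-34*(-5))*g(-4) = (-34*(-5))*(-4*(-3 - 4)) = 170*(-4*(-7)) = 170*28 = 4760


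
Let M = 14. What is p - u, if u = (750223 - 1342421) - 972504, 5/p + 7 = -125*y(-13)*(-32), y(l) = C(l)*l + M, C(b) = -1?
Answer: 168976863091/107993 ≈ 1.5647e+6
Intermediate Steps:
y(l) = 14 - l (y(l) = -l + 14 = 14 - l)
p = 5/107993 (p = 5/(-7 - 125*(14 - 1*(-13))*(-32)) = 5/(-7 - 125*(14 + 13)*(-32)) = 5/(-7 - 125*27*(-32)) = 5/(-7 - 3375*(-32)) = 5/(-7 + 108000) = 5/107993 ≈ 4.6299e-5)
u = -1564702 (u = -592198 - 972504 = -1564702)
p - u = 5/107993 - 1*(-1564702) = 5/107993 + 1564702 = 168976863091/107993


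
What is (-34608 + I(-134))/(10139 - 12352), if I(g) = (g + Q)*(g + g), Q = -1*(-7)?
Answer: 572/2213 ≈ 0.25847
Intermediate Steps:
Q = 7
I(g) = 2*g*(7 + g) (I(g) = (g + 7)*(g + g) = (7 + g)*(2*g) = 2*g*(7 + g))
(-34608 + I(-134))/(10139 - 12352) = (-34608 + 2*(-134)*(7 - 134))/(10139 - 12352) = (-34608 + 2*(-134)*(-127))/(-2213) = (-34608 + 34036)*(-1/2213) = -572*(-1/2213) = 572/2213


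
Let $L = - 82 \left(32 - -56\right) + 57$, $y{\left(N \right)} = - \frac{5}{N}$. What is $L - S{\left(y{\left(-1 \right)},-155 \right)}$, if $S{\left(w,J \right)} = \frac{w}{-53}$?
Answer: $- \frac{379422}{53} \approx -7158.9$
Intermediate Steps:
$S{\left(w,J \right)} = - \frac{w}{53}$ ($S{\left(w,J \right)} = w \left(- \frac{1}{53}\right) = - \frac{w}{53}$)
$L = -7159$ ($L = - 82 \left(32 + 56\right) + 57 = \left(-82\right) 88 + 57 = -7216 + 57 = -7159$)
$L - S{\left(y{\left(-1 \right)},-155 \right)} = -7159 - - \frac{\left(-5\right) \frac{1}{-1}}{53} = -7159 - - \frac{\left(-5\right) \left(-1\right)}{53} = -7159 - \left(- \frac{1}{53}\right) 5 = -7159 - - \frac{5}{53} = -7159 + \frac{5}{53} = - \frac{379422}{53}$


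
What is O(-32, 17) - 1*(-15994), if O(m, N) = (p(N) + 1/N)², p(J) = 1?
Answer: 4622590/289 ≈ 15995.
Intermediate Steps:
O(m, N) = (1 + 1/N)²
O(-32, 17) - 1*(-15994) = (1 + 17)²/17² - 1*(-15994) = (1/289)*18² + 15994 = (1/289)*324 + 15994 = 324/289 + 15994 = 4622590/289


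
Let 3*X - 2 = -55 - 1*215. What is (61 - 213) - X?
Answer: -188/3 ≈ -62.667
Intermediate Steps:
X = -268/3 (X = ⅔ + (-55 - 1*215)/3 = ⅔ + (-55 - 215)/3 = ⅔ + (⅓)*(-270) = ⅔ - 90 = -268/3 ≈ -89.333)
(61 - 213) - X = (61 - 213) - 1*(-268/3) = -152 + 268/3 = -188/3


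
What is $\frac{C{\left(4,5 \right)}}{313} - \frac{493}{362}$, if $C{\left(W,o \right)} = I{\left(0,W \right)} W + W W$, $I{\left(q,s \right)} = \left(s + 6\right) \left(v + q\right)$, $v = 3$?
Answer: $- \frac{105077}{113306} \approx -0.92737$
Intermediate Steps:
$I{\left(q,s \right)} = \left(3 + q\right) \left(6 + s\right)$ ($I{\left(q,s \right)} = \left(s + 6\right) \left(3 + q\right) = \left(6 + s\right) \left(3 + q\right) = \left(3 + q\right) \left(6 + s\right)$)
$C{\left(W,o \right)} = W^{2} + W \left(18 + 3 W\right)$ ($C{\left(W,o \right)} = \left(18 + 3 W + 6 \cdot 0 + 0 W\right) W + W W = \left(18 + 3 W + 0 + 0\right) W + W^{2} = \left(18 + 3 W\right) W + W^{2} = W \left(18 + 3 W\right) + W^{2} = W^{2} + W \left(18 + 3 W\right)$)
$\frac{C{\left(4,5 \right)}}{313} - \frac{493}{362} = \frac{2 \cdot 4 \left(9 + 2 \cdot 4\right)}{313} - \frac{493}{362} = 2 \cdot 4 \left(9 + 8\right) \frac{1}{313} - \frac{493}{362} = 2 \cdot 4 \cdot 17 \cdot \frac{1}{313} - \frac{493}{362} = 136 \cdot \frac{1}{313} - \frac{493}{362} = \frac{136}{313} - \frac{493}{362} = - \frac{105077}{113306}$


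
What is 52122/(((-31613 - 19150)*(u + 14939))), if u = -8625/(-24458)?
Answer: -424933292/6182708130727 ≈ -6.8729e-5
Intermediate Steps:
u = 8625/24458 (u = -8625*(-1/24458) = 8625/24458 ≈ 0.35265)
52122/(((-31613 - 19150)*(u + 14939))) = 52122/(((-31613 - 19150)*(8625/24458 + 14939))) = 52122/((-50763*365386687/24458)) = 52122/(-18548124392181/24458) = 52122*(-24458/18548124392181) = -424933292/6182708130727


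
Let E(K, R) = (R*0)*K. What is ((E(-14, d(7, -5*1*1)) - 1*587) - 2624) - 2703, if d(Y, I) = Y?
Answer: -5914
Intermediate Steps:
E(K, R) = 0 (E(K, R) = 0*K = 0)
((E(-14, d(7, -5*1*1)) - 1*587) - 2624) - 2703 = ((0 - 1*587) - 2624) - 2703 = ((0 - 587) - 2624) - 2703 = (-587 - 2624) - 2703 = -3211 - 2703 = -5914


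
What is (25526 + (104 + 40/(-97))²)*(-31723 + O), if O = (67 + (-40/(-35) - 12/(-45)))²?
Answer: -33903342965217556/34578075 ≈ -9.8049e+8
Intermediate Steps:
O = 51595489/11025 (O = (67 + (-40*(-1/35) - 12*(-1/45)))² = (67 + (8/7 + 4/15))² = (67 + 148/105)² = (7183/105)² = 51595489/11025 ≈ 4679.9)
(25526 + (104 + 40/(-97))²)*(-31723 + O) = (25526 + (104 + 40/(-97))²)*(-31723 + 51595489/11025) = (25526 + (104 + 40*(-1/97))²)*(-298150586/11025) = (25526 + (104 - 40/97)²)*(-298150586/11025) = (25526 + (10048/97)²)*(-298150586/11025) = (25526 + 100962304/9409)*(-298150586/11025) = (341136438/9409)*(-298150586/11025) = -33903342965217556/34578075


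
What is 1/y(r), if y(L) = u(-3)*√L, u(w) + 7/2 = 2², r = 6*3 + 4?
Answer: √22/11 ≈ 0.42640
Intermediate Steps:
r = 22 (r = 18 + 4 = 22)
u(w) = ½ (u(w) = -7/2 + 2² = -7/2 + 4 = ½)
y(L) = √L/2
1/y(r) = 1/(√22/2) = √22/11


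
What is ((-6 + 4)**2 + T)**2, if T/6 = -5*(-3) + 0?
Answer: 8836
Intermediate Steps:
T = 90 (T = 6*(-5*(-3) + 0) = 6*(15 + 0) = 6*15 = 90)
((-6 + 4)**2 + T)**2 = ((-6 + 4)**2 + 90)**2 = ((-2)**2 + 90)**2 = (4 + 90)**2 = 94**2 = 8836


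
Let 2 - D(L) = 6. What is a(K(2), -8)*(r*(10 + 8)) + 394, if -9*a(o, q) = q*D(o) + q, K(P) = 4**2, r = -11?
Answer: 922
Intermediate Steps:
D(L) = -4 (D(L) = 2 - 1*6 = 2 - 6 = -4)
K(P) = 16
a(o, q) = q/3 (a(o, q) = -(q*(-4) + q)/9 = -(-4*q + q)/9 = -(-1)*q/3 = q/3)
a(K(2), -8)*(r*(10 + 8)) + 394 = ((1/3)*(-8))*(-11*(10 + 8)) + 394 = -(-88)*18/3 + 394 = -8/3*(-198) + 394 = 528 + 394 = 922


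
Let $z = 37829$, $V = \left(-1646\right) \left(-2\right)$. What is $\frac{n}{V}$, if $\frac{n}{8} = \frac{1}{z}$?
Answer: $\frac{2}{31133267} \approx 6.424 \cdot 10^{-8}$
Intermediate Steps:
$V = 3292$
$n = \frac{8}{37829} \approx 0.00021148$
$\frac{n}{V} = \frac{8}{37829 \cdot 3292} = \frac{8}{37829} \cdot \frac{1}{3292} = \frac{2}{31133267}$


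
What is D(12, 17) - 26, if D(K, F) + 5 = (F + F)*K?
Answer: 377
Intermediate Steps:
D(K, F) = -5 + 2*F*K (D(K, F) = -5 + (F + F)*K = -5 + (2*F)*K = -5 + 2*F*K)
D(12, 17) - 26 = (-5 + 2*17*12) - 26 = (-5 + 408) - 26 = 403 - 26 = 377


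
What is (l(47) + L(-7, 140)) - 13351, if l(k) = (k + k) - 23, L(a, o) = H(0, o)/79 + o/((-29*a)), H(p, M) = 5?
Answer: -30422755/2291 ≈ -13279.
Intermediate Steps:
L(a, o) = 5/79 - o/(29*a) (L(a, o) = 5/79 + o/((-29*a)) = 5*(1/79) + o*(-1/(29*a)) = 5/79 - o/(29*a))
l(k) = -23 + 2*k (l(k) = 2*k - 23 = -23 + 2*k)
(l(47) + L(-7, 140)) - 13351 = ((-23 + 2*47) + (5/79 - 1/29*140/(-7))) - 13351 = ((-23 + 94) + (5/79 - 1/29*140*(-⅐))) - 13351 = (71 + (5/79 + 20/29)) - 13351 = (71 + 1725/2291) - 13351 = 164386/2291 - 13351 = -30422755/2291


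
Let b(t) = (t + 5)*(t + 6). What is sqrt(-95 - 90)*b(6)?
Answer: 132*I*sqrt(185) ≈ 1795.4*I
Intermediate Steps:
b(t) = (5 + t)*(6 + t)
sqrt(-95 - 90)*b(6) = sqrt(-95 - 90)*(30 + 6**2 + 11*6) = sqrt(-185)*(30 + 36 + 66) = (I*sqrt(185))*132 = 132*I*sqrt(185)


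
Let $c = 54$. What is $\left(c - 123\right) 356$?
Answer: $-24564$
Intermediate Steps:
$\left(c - 123\right) 356 = \left(54 - 123\right) 356 = \left(-69\right) 356 = -24564$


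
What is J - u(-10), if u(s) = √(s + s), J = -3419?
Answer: -3419 - 2*I*√5 ≈ -3419.0 - 4.4721*I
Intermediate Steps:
u(s) = √2*√s (u(s) = √(2*s) = √2*√s)
J - u(-10) = -3419 - √2*√(-10) = -3419 - √2*I*√10 = -3419 - 2*I*√5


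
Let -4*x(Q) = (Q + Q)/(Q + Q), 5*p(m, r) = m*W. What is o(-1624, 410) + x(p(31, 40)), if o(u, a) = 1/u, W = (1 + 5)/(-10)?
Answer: -407/1624 ≈ -0.25062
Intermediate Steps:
W = -⅗ (W = 6*(-⅒) = -⅗ ≈ -0.60000)
p(m, r) = -3*m/25 (p(m, r) = (m*(-⅗))/5 = (-3*m/5)/5 = -3*m/25)
x(Q) = -¼ (x(Q) = -(Q + Q)/(4*(Q + Q)) = -2*Q/(4*(2*Q)) = -2*Q*1/(2*Q)/4 = -¼*1 = -¼)
o(-1624, 410) + x(p(31, 40)) = 1/(-1624) - ¼ = -1/1624 - ¼ = -407/1624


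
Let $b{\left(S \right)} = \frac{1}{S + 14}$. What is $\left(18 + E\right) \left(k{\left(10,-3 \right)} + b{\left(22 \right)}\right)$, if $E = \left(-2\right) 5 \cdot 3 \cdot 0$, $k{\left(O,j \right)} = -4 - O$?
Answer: $- \frac{503}{2} \approx -251.5$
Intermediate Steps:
$b{\left(S \right)} = \frac{1}{14 + S}$
$E = 0$ ($E = \left(-10\right) 0 = 0$)
$\left(18 + E\right) \left(k{\left(10,-3 \right)} + b{\left(22 \right)}\right) = \left(18 + 0\right) \left(\left(-4 - 10\right) + \frac{1}{14 + 22}\right) = 18 \left(\left(-4 - 10\right) + \frac{1}{36}\right) = 18 \left(-14 + \frac{1}{36}\right) = 18 \left(- \frac{503}{36}\right) = - \frac{503}{2}$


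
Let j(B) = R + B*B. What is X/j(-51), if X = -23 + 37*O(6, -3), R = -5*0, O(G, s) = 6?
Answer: 199/2601 ≈ 0.076509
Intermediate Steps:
R = 0
j(B) = B² (j(B) = 0 + B*B = 0 + B² = B²)
X = 199 (X = -23 + 37*6 = -23 + 222 = 199)
X/j(-51) = 199/((-51)²) = 199/2601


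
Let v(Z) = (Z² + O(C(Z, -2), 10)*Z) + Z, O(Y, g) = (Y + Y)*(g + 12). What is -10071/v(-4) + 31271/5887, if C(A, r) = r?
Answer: -6843619/306124 ≈ -22.356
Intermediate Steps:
O(Y, g) = 2*Y*(12 + g) (O(Y, g) = (2*Y)*(12 + g) = 2*Y*(12 + g))
v(Z) = Z² - 87*Z (v(Z) = (Z² + (2*(-2)*(12 + 10))*Z) + Z = (Z² + (2*(-2)*22)*Z) + Z = (Z² - 88*Z) + Z = Z² - 87*Z)
-10071/v(-4) + 31271/5887 = -10071*(-1/(4*(-87 - 4))) + 31271/5887 = -10071/((-4*(-91))) + 31271*(1/5887) = -10071/364 + 31271/5887 = -6843619/306124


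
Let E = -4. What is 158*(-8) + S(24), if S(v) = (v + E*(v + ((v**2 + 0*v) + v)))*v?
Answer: -60592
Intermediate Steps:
S(v) = v*(-7*v - 4*v**2) (S(v) = (v - 4*(v + ((v**2 + 0*v) + v)))*v = (v - 4*(v + ((v**2 + 0) + v)))*v = (v - 4*(v + (v**2 + v)))*v = (v - 4*(v + (v + v**2)))*v = (v - 4*(v**2 + 2*v))*v = (v + (-8*v - 4*v**2))*v = (-7*v - 4*v**2)*v = v*(-7*v - 4*v**2))
158*(-8) + S(24) = 158*(-8) + 24**2*(-7 - 4*24) = -1264 + 576*(-7 - 96) = -1264 + 576*(-103) = -1264 - 59328 = -60592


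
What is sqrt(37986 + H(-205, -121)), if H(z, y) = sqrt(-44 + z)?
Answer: sqrt(37986 + I*sqrt(249)) ≈ 194.9 + 0.0405*I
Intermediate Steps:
sqrt(37986 + H(-205, -121)) = sqrt(37986 + sqrt(-44 - 205)) = sqrt(37986 + sqrt(-249)) = sqrt(37986 + I*sqrt(249))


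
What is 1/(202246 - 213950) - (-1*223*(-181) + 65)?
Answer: -473169313/11704 ≈ -40428.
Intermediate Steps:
1/(202246 - 213950) - (-1*223*(-181) + 65) = 1/(-11704) - (-223*(-181) + 65) = -1/11704 - (40363 + 65) = -1/11704 - 1*40428 = -1/11704 - 40428 = -473169313/11704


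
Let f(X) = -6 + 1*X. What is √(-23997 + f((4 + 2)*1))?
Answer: I*√23997 ≈ 154.91*I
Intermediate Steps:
f(X) = -6 + X
√(-23997 + f((4 + 2)*1)) = √(-23997 + (-6 + (4 + 2)*1)) = √(-23997 + (-6 + 6*1)) = √(-23997 + (-6 + 6)) = √(-23997 + 0) = √(-23997) = I*√23997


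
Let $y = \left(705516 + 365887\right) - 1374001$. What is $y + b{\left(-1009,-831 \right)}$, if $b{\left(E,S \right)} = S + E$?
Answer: $-304438$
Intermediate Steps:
$b{\left(E,S \right)} = E + S$
$y = -302598$ ($y = 1071403 - 1374001 = -302598$)
$y + b{\left(-1009,-831 \right)} = -302598 - 1840 = -304438$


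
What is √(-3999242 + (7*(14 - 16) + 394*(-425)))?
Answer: I*√4166706 ≈ 2041.3*I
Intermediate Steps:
√(-3999242 + (7*(14 - 16) + 394*(-425))) = √(-3999242 + (7*(-2) - 167450)) = √(-3999242 + (-14 - 167450)) = √(-3999242 - 167464) = √(-4166706) = I*√4166706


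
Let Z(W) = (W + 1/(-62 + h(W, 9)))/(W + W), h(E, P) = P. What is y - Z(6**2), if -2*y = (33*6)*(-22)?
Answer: 8309341/3816 ≈ 2177.5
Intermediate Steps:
Z(W) = (-1/53 + W)/(2*W) (Z(W) = (W + 1/(-62 + 9))/(W + W) = (W + 1/(-53))/((2*W)) = (W - 1/53)*(1/(2*W)) = (-1/53 + W)*(1/(2*W)) = (-1/53 + W)/(2*W))
y = 2178 (y = -33*6*(-22)/2 = -99*(-22) = -1/2*(-4356) = 2178)
y - Z(6**2) = 2178 - (-1 + 53*6**2)/(106*(6**2)) = 2178 - (-1 + 53*36)/(106*36) = 2178 - (-1 + 1908)/(106*36) = 2178 - 1907/(106*36) = 2178 - 1*1907/3816 = 2178 - 1907/3816 = 8309341/3816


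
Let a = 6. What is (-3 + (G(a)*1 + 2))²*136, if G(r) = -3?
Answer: 2176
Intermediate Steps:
(-3 + (G(a)*1 + 2))²*136 = (-3 + (-3*1 + 2))²*136 = (-3 + (-3 + 2))²*136 = (-3 - 1)²*136 = (-4)²*136 = 16*136 = 2176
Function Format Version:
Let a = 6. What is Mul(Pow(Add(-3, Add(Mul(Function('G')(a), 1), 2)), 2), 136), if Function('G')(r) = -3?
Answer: 2176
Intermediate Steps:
Mul(Pow(Add(-3, Add(Mul(Function('G')(a), 1), 2)), 2), 136) = Mul(Pow(Add(-3, Add(Mul(-3, 1), 2)), 2), 136) = Mul(Pow(Add(-3, Add(-3, 2)), 2), 136) = Mul(Pow(Add(-3, -1), 2), 136) = Mul(Pow(-4, 2), 136) = Mul(16, 136) = 2176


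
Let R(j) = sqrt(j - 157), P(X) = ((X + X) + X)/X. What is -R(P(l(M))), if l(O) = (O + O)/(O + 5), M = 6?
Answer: -I*sqrt(154) ≈ -12.41*I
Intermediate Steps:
l(O) = 2*O/(5 + O) (l(O) = (2*O)/(5 + O) = 2*O/(5 + O))
P(X) = 3 (P(X) = (2*X + X)/X = (3*X)/X = 3)
R(j) = sqrt(-157 + j)
-R(P(l(M))) = -sqrt(-157 + 3) = -sqrt(-154) = -I*sqrt(154)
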